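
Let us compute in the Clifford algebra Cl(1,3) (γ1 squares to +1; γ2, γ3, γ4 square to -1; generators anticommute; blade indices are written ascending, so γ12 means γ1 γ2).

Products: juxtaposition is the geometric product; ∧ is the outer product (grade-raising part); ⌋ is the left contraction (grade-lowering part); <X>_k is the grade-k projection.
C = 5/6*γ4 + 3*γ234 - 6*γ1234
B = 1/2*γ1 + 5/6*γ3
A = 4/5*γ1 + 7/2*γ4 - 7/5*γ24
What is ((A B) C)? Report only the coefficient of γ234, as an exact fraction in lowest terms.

step 1: 2/5 + 2/3*γ13 - 7/4*γ14 - 35/12*γ34 - 7/10*γ124 + 7/6*γ234
step 2: 7/2 + 203/24*γ1 + 35/4*γ2 + 2387/360*γ3 + 1/3*γ4 - 203/12*γ12 - 21/10*γ13 + 343/36*γ23 + 4*γ24 + 21/4*γ123 + 2*γ124 + 5/9*γ134 + 6/5*γ234 - 12/5*γ1234
Answer: 6/5


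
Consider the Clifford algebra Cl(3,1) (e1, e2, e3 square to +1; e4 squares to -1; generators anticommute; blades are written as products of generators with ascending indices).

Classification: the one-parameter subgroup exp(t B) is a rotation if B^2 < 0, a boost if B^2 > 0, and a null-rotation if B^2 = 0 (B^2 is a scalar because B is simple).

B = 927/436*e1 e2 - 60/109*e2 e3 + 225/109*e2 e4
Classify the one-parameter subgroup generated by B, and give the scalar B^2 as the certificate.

B^2 term by term: the squares give (927/436)^2*(e1 e2)^2 + (-60/109)^2*(e2 e3)^2 + (225/109)^2*(e2 e4)^2 = 859329/190096*(-1) + 3600/11881*(-1) + 50625/11881*(+1) = -9/16 (each basis 2-blade squares to minus the product of its generators' squares); cross terms between blades sharing an index anticommute and cancel. So B^2 = -9/16.
Answer: rotation, certificate B^2 = -9/16. Why this suffices: the scalar -9/16 survives any versor conjugation, so its sign alone determines the class however B is presented.


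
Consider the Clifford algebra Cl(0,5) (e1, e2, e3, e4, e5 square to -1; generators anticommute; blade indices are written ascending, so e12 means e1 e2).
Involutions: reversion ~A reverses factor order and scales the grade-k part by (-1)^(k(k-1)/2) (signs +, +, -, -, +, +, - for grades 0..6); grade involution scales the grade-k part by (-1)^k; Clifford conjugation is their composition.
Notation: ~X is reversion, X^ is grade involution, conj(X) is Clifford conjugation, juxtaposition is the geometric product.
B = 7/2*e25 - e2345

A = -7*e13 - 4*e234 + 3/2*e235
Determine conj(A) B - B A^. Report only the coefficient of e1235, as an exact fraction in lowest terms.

first term: 21/4*e3 + 3/2*e4 + 4*e5 + 14*e345 - 49/2*e1235 - 7*e1245
second term: -21/4*e3 + 3/2*e4 + 4*e5 + 14*e345 + 49/2*e1235 - 7*e1245
Answer: -49


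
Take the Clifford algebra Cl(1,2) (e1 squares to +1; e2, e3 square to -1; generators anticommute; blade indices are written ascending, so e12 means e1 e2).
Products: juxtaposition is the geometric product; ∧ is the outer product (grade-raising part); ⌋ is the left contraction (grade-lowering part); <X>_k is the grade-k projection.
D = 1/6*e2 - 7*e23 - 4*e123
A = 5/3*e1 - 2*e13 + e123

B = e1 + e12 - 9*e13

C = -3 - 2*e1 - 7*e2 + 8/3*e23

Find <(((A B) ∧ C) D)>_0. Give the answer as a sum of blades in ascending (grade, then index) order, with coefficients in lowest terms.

step 1: 59/3 + 32/3*e2 - 12*e3 - e23
step 2: -59 - 118/3*e1 - 509/3*e2 + 36*e3 + 64/3*e12 - 24*e13 - 257/9*e23 + 2*e123
step 3: -2945/18 - 934/9*e1 - 2147/6*e2 - 68999/54*e3 + 2749/9*e12 + 2485/3*e13 + 1693/3*e23 + 1546/3*e123
step 4: -2945/18
Answer: -2945/18


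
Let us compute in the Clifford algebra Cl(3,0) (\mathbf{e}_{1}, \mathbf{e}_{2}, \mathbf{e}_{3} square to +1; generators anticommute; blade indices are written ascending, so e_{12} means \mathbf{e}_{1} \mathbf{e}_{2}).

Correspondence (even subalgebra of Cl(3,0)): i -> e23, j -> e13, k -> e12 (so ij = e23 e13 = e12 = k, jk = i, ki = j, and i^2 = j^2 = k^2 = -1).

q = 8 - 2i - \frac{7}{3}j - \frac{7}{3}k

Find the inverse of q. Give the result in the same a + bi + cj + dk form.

In blades: q = 8 - \frac{7}{3} e_{12} - \frac{7}{3} e_{13} - 2 e_{23}.
With qbar = 8 + \frac{7}{3} e_{12} + \frac{7}{3} e_{13} + 2 e_{23} (scalar fixed, mapped units negated), q qbar = \frac{710}{9} (the sum of squared coefficients), so q^-1 = qbar / (\frac{710}{9}) = \frac{36}{355} + \frac{21}{710} e_{12} + \frac{21}{710} e_{13} + \frac{9}{355} e_{23}; translating back:
Answer: \frac{36}{355} + \frac{9}{355}i + \frac{21}{710}j + \frac{21}{710}k


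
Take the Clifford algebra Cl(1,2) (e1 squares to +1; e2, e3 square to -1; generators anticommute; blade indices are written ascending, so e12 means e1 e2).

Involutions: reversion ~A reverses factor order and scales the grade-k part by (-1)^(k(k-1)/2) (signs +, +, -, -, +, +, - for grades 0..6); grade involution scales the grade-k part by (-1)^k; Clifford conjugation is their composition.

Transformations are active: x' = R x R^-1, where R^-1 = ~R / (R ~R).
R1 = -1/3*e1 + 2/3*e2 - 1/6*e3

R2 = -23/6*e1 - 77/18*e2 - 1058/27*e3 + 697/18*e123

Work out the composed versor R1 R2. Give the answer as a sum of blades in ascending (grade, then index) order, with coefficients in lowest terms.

Distribute over the terms of R1 (each basis-blade product reordered to ascending indices, repeated generators contracted through their squares):
(-1/3*e1) R2 = 23/18 + 77/54*e12 + 1058/81*e13 - 697/54*e23
(2/3*e2) R2 = 77/27 + 23/9*e12 + 697/27*e13 - 2116/81*e23
(-1/6*e3) R2 = -529/81 + 697/108*e12 - 23/36*e13 - 77/108*e23
Summing the partial products and collecting blades:
Answer: -389/162 + 1127/108*e12 + 12389/324*e13 - 12877/324*e23


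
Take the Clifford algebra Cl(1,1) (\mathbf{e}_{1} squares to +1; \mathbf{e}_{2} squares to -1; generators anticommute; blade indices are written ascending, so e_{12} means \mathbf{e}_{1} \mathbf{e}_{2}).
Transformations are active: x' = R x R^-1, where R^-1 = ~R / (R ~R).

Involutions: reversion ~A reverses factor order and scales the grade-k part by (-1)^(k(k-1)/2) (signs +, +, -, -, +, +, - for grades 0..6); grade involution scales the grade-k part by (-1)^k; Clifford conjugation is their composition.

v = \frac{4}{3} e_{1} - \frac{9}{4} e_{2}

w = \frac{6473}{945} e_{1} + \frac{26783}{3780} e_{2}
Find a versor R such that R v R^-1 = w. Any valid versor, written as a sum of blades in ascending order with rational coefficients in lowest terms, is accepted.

The midline construction: v and w both square to -\frac{473}{144}, so reflecting in their sum \frac{7733}{945} e_{1} + \frac{9139}{1890} e_{2} exchanges them.
Answer: \frac{7733}{945} e_{1} + \frac{9139}{1890} e_{2}


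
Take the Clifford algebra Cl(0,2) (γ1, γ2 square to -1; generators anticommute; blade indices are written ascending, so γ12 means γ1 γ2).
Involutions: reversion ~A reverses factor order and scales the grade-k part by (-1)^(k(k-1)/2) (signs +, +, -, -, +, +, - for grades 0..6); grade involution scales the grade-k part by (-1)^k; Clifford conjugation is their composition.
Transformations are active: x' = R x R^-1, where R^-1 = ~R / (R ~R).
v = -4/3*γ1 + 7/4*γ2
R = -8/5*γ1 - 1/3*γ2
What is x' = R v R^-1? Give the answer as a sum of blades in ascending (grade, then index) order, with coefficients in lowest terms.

~R = -8/5*γ1 - 1/3*γ2, and R ~R = -601/225, so R^-1 = ~R / (-601/225).
R v = -31/20 - 146/45*γ12
Answer: -944/1803*γ1 - 5137/2404*γ2


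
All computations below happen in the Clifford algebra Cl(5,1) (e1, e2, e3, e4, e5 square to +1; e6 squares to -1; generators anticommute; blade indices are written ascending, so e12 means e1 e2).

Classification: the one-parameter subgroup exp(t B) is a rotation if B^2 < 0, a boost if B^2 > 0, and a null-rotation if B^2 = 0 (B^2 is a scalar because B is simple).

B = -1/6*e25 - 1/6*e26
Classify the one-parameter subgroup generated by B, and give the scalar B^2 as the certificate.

B^2 term by term: the squares give (-1/6)^2*(e25)^2 + (-1/6)^2*(e26)^2 = 1/36*(-1) + 1/36*(+1) = 0 (each basis 2-blade squares to minus the product of its generators' squares); cross terms between blades sharing an index anticommute and cancel. So B^2 = 0.
Answer: null-rotation, certificate B^2 = 0. The class reads off the invariant scalar 0 directly.


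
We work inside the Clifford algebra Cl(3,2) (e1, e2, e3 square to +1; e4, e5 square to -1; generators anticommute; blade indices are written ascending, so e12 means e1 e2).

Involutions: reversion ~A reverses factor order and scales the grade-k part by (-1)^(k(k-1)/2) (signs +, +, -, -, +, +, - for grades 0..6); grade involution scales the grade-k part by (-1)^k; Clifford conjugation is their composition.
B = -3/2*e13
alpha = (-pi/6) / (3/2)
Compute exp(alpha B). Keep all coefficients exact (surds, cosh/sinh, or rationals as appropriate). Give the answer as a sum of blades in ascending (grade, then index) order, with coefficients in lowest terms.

B^2 = (-3/2)^2*(e13)^2 = 9/4*(-1) = -9/4 (a basis 2-blade squares to minus the product of its generators' squares).
B^2 = -9/4 — B^2 < 0, so the exponential closes trigonometrically: l = 3/2, alpha*l = -pi/6, so exp(alpha B) = cos(-pi/6) + (sin(-pi/6)/(3/2))*B = sqrt(3)/2 + (-1/3)*B.
Answer: sqrt(3)/2 + 1/2*e13


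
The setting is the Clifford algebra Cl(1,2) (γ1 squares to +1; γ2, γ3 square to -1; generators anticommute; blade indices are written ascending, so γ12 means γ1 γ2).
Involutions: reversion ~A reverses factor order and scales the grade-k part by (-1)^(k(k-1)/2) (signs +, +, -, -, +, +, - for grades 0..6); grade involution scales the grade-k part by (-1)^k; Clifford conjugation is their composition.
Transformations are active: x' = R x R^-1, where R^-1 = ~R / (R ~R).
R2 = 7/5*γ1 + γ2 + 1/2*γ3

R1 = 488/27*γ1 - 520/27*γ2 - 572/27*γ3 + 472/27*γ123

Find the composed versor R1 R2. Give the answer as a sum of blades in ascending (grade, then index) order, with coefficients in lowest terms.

Distribute over the terms of R2 (each basis-blade product reordered to ascending indices, repeated generators contracted through their squares):
R1 (7/5*γ1) = 3416/135 + 728/27*γ12 + 4004/135*γ13 + 3304/135*γ23
R1 (γ2) = 520/27 + 488/27*γ12 + 472/27*γ13 + 572/27*γ23
R1 (1/2*γ3) = 286/27 - 236/27*γ12 + 244/27*γ13 - 260/27*γ23
Summing the partial products and collecting blades:
Answer: 2482/45 + 980/27*γ12 + 2528/45*γ13 + 4864/135*γ23


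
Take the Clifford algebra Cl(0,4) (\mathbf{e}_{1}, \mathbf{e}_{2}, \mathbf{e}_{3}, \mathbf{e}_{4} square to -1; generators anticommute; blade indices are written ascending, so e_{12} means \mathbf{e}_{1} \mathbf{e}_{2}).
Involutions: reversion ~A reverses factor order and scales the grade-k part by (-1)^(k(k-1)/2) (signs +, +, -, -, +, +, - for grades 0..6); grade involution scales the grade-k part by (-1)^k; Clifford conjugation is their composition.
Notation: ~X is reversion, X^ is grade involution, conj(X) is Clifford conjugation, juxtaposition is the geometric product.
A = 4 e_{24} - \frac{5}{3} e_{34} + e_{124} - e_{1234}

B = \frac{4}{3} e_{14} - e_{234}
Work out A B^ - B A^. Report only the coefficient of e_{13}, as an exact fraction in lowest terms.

first term: -e_{1} + 3 e_{2} + 4 e_{3} - \frac{16}{3} e_{12} + \frac{29}{9} e_{13} + \frac{4}{3} e_{23}
second term: -e_{1} - 3 e_{2} - 4 e_{3} + \frac{16}{3} e_{12} - \frac{29}{9} e_{13} + \frac{4}{3} e_{23}
Answer: \frac{58}{9}


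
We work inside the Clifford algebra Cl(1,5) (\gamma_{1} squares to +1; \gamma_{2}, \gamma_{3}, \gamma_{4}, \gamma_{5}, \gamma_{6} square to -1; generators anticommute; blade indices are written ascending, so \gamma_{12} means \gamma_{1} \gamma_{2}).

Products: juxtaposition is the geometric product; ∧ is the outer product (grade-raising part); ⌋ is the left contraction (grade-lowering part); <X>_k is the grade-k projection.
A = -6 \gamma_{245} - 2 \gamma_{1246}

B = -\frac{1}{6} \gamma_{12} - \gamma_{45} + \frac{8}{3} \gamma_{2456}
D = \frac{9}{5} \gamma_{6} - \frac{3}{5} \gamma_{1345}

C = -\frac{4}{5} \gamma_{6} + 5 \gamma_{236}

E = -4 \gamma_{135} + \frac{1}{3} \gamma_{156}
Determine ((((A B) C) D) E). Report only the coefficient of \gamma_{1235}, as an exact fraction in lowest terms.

step 1: -6 \gamma_{2} - 16 \gamma_{6} + \frac{16}{3} \gamma_{15} + \frac{1}{3} \gamma_{46} + \gamma_{145} - 2 \gamma_{1256}
step 2: -\frac{64}{5} + \frac{4}{15} \gamma_{4} + 80 \gamma_{23} + \frac{24}{5} \gamma_{26} + 30 \gamma_{36} - \frac{8}{5} \gamma_{125} - 10 \gamma_{135} - \frac{64}{15} \gamma_{156} - \frac{5}{3} \gamma_{234} - \frac{4}{5} \gamma_{1456} + \frac{80}{3} \gamma_{12356} + 5 \gamma_{123456}
step 3: -\frac{216}{25} \gamma_{2} - 54 \gamma_{3} + 6 \gamma_{4} - \frac{576}{25} \gamma_{6} + \frac{192}{25} \gamma_{15} - 3 \gamma_{26} - \frac{12}{25} \gamma_{36} + \frac{12}{25} \gamma_{46} + \gamma_{125} + \frac{4}{25} \gamma_{135} + \frac{36}{25} \gamma_{145} - \frac{24}{25} \gamma_{234} + 144 \gamma_{236} + 16 \gamma_{246} + \frac{64}{25} \gamma_{346} - 48 \gamma_{1235} + 48 \gamma_{1245} - \frac{72}{25} \gamma_{1256} + \frac{192}{25} \gamma_{1345} - 18 \gamma_{1356} - 18 \gamma_{1456} - 3 \gamma_{2346} - 9 \gamma_{12345} + \frac{72}{25} \gamma_{123456}
step 4: \frac{16}{25} + \frac{4776}{25} \gamma_{2} + \frac{618}{25} \gamma_{3} + \frac{618}{25} \gamma_{4} + \frac{1864}{25} \gamma_{6} + \frac{5592}{25} \gamma_{15} - 4 \gamma_{23} + 36 \gamma_{24} - \frac{1}{3} \gamma_{26} + \frac{144}{25} \gamma_{34} - \frac{4}{75} \gamma_{36} - \frac{12}{25} \gamma_{46} - \gamma_{125} - \frac{4}{25} \gamma_{135} + \frac{4}{25} \gamma_{145} - \frac{48}{25} \gamma_{156} - \frac{4776}{25} \gamma_{234} - \frac{688}{25} \gamma_{236} + \frac{688}{25} \gamma_{246} + \frac{1864}{25} \gamma_{346} - \frac{2064}{25} \gamma_{1235} - \frac{688}{75} \gamma_{1245} - \frac{14328}{25} \gamma_{1256} - \frac{1864}{75} \gamma_{1345} - \frac{1854}{25} \gamma_{1356} + \frac{206}{25} \gamma_{1456} + 3 \gamma_{2346} - \gamma_{12345} + 12 \gamma_{12356} + 12 \gamma_{12456} + \frac{48}{25} \gamma_{13456} - \frac{1592}{25} \gamma_{123456}
Answer: -\frac{2064}{25}


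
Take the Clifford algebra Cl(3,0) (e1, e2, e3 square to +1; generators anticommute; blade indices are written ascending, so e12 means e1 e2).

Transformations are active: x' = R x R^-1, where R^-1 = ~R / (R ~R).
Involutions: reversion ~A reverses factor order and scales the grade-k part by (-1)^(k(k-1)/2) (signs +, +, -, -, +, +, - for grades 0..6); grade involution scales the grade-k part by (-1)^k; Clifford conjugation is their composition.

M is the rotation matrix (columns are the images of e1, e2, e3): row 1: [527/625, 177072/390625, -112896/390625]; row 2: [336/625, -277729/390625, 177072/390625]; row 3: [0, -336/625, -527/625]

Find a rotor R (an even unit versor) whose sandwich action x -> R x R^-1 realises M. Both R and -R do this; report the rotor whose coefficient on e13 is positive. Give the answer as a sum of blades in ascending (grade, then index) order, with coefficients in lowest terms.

Method: write R = a + b12*e12 + b13*e13 + b23*e23 with a^2 + b12^2 + b13^2 + b23^2 = 1 (so R^-1 = ~R). Expanding the columns R e_j ~R gives tr M = 4a^2 - 1 and, from the antisymmetric part, M21 - M12 = -4a*b12, M13 - M31 = 4a*b13, M32 - M23 = -4a*b23.
Here tr M = -277729/390625, so a^2 = (1 + tr M)/4 = 28224/390625 and a = ±168/625. Taking a = 168/625: M21 - M12 = 32928/390625, M13 - M31 = -112896/390625, M32 - M23 = -387072/390625, giving b12 = -49/625, b13 = -168/625, b23 = 576/625, i.e. R = 168/625 - 49/625*e12 - 168/625*e13 + 576/625*e23.
Its e13 coefficient is negative, so report the other preimage -R.
Answer: -168/625 + 49/625*e12 + 168/625*e13 - 576/625*e23. Why the constraint matters: R and -R act identically through the sandwich — M has trace -277729/390625 either way — so only the sign condition on e13 picks one of the two preimages.


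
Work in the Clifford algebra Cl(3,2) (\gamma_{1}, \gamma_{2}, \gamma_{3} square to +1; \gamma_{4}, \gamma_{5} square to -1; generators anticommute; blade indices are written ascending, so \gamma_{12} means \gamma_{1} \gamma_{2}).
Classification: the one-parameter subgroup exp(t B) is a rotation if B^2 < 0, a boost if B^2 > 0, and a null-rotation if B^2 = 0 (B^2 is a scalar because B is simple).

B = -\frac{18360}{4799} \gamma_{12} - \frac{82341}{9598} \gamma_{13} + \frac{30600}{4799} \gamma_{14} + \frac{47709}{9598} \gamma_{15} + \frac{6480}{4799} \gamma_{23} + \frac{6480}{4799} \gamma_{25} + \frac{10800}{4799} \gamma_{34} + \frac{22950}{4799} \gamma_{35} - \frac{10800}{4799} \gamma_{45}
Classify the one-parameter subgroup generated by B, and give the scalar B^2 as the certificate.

B^2 term by term: the squares give (-\frac{18360}{4799})^2*(\gamma_{12})^2 + (-\frac{82341}{9598})^2*(\gamma_{13})^2 + (\frac{30600}{4799})^2*(\gamma_{14})^2 + (\frac{47709}{9598})^2*(\gamma_{15})^2 + (\frac{6480}{4799})^2*(\gamma_{23})^2 + (\frac{6480}{4799})^2*(\gamma_{25})^2 + (\frac{10800}{4799})^2*(\gamma_{34})^2 + (\frac{22950}{4799})^2*(\gamma_{35})^2 + (-\frac{10800}{4799})^2*(\gamma_{45})^2 = \frac{337089600}{23030401}*(-1) + \frac{6780040281}{92121604}*(-1) + \frac{936360000}{23030401}*(+1) + \frac{2276148681}{92121604}*(+1) + \frac{41990400}{23030401}*(-1) + \frac{41990400}{23030401}*(+1) + \frac{116640000}{23030401}*(+1) + \frac{526702500}{23030401}*(+1) + \frac{116640000}{23030401}*(-1) = 0 (each basis 2-blade squares to minus the product of its generators' squares); cross terms between blades sharing an index anticommute and cancel; the commuting (index-disjoint) pairs give grade-4 terms 2*c*c'*(blade product), which cancel blade by blade — \gamma_{1234}: -\frac{396576000}{23030401} + \frac{396576000}{23030401} = 0; \gamma_{1235}: -\frac{842724000}{23030401} + \frac{533569680}{23030401} + \frac{309154320}{23030401} = 0; \gamma_{1245}: \frac{396576000}{23030401} - \frac{396576000}{23030401} = 0; \gamma_{1345}: \frac{889282800}{23030401} - \frac{1404540000}{23030401} + \frac{515257200}{23030401} = 0; \gamma_{2345}: -\frac{139968000}{23030401} + \frac{139968000}{23030401} = 0 — confirming B is simple. So B^2 = 0.
Answer: null-rotation, certificate B^2 = 0. Because 0 is invariant under every versor sandwich, the classification follows from its sign alone.


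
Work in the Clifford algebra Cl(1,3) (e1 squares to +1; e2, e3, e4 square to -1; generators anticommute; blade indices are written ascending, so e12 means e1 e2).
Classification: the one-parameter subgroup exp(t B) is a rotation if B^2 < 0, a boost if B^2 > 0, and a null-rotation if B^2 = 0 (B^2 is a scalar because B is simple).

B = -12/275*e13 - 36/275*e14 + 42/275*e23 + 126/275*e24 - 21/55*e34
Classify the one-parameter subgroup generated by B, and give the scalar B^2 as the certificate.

B^2 term by term: the squares give (-12/275)^2*(e13)^2 + (-36/275)^2*(e14)^2 + (42/275)^2*(e23)^2 + (126/275)^2*(e24)^2 + (-21/55)^2*(e34)^2 = 144/75625*(+1) + 1296/75625*(+1) + 1764/75625*(-1) + 15876/75625*(-1) + 441/3025*(-1) = -9/25 (each basis 2-blade squares to minus the product of its generators' squares); cross terms between blades sharing an index anticommute and cancel; the commuting (index-disjoint) pairs give grade-4 terms 2*c*c'*(blade product), which cancel blade by blade — e1234: 3024/75625 - 3024/75625 = 0 — confirming B is simple. So B^2 = -9/25.
Answer: rotation, certificate B^2 = -9/25. The class reads off the invariant scalar -9/25 directly.


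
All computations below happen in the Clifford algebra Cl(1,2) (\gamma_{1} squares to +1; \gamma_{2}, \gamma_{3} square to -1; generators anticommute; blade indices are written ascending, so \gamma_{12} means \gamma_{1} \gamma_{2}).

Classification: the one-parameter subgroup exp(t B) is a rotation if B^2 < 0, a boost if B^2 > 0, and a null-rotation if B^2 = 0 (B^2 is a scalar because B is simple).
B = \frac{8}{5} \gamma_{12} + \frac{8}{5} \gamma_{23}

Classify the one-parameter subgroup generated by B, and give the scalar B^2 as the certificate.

B^2 term by term: the squares give (\frac{8}{5})^2*(\gamma_{12})^2 + (\frac{8}{5})^2*(\gamma_{23})^2 = \frac{64}{25}*(+1) + \frac{64}{25}*(-1) = 0 (each basis 2-blade squares to minus the product of its generators' squares); cross terms between blades sharing an index anticommute and cancel. So B^2 = 0.
Answer: null-rotation, certificate B^2 = 0. Check the certificate: B^2 = 0, and that sign is decisive whatever form B takes.


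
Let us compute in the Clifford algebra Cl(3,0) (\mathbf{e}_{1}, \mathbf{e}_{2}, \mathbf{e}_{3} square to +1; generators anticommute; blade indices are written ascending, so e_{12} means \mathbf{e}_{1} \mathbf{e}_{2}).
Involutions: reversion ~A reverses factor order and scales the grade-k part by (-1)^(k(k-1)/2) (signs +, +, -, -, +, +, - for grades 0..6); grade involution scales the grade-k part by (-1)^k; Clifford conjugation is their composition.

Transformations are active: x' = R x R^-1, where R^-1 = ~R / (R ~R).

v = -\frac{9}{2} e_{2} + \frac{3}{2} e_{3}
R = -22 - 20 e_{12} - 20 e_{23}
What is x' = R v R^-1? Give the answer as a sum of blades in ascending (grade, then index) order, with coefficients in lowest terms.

~R = -22 + 20 e_{12} + 20 e_{23}, and R ~R = 1284, so R^-1 = ~R / (1284).
R v = 90 e_{1} + 69 e_{2} - 123 e_{3} - 30 e_{123}
Answer: -\frac{230}{107} e_{1} + \frac{457}{214} e_{2} + \frac{781}{214} e_{3}


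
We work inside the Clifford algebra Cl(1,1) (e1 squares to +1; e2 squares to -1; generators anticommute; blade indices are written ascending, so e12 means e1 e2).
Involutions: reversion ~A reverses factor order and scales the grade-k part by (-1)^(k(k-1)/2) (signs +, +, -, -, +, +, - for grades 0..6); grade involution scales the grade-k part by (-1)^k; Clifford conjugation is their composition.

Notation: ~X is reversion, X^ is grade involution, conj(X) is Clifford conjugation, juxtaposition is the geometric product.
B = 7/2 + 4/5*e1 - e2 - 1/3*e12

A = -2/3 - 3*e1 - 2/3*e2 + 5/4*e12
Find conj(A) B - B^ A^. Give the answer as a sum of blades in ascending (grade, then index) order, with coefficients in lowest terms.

first term: 23/20 + 1529/180*e1 + 3*e2 - 2767/360*e12
second term: -349/60 + 2251/180*e1 + 5/3*e2 + 383/360*e12
Answer: 209/30 - 361/90*e1 + 4/3*e2 - 35/4*e12


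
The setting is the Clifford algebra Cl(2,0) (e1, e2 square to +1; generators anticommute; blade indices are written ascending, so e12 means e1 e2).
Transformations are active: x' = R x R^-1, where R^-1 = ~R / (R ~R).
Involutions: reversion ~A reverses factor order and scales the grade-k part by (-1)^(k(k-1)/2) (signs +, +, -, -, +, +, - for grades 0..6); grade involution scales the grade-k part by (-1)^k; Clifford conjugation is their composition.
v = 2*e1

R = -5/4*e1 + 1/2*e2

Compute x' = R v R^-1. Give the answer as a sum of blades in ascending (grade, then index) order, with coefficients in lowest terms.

~R = -5/4*e1 + 1/2*e2, and R ~R = 29/16, so R^-1 = ~R / (29/16).
R v = -5/2 - e12
Answer: 42/29*e1 - 40/29*e2


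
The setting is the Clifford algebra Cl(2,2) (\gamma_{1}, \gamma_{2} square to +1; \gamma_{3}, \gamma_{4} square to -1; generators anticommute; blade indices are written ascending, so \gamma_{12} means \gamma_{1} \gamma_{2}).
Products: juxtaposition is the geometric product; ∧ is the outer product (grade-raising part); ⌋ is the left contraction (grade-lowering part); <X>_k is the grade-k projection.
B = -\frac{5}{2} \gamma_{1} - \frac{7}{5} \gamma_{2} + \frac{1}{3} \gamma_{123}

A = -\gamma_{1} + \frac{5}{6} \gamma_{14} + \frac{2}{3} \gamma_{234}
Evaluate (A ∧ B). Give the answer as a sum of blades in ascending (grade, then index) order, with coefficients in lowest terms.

step 1: \frac{7}{5} \gamma_{12} + \frac{7}{6} \gamma_{124} + \frac{5}{3} \gamma_{1234}
Answer: \frac{7}{5} \gamma_{12} + \frac{7}{6} \gamma_{124} + \frac{5}{3} \gamma_{1234}


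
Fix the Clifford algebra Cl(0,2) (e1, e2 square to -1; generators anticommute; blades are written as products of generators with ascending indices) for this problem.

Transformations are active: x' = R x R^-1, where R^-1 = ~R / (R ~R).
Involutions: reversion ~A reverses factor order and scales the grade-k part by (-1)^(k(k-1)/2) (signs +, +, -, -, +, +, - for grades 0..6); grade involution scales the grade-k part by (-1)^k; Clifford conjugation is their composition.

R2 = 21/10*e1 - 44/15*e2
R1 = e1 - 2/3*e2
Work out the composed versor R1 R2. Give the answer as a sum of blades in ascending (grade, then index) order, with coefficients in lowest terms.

Distribute over the terms of R1 (each basis-blade product reordered to ascending indices, repeated generators contracted through their squares):
(e1) R2 = -21/10 - 44/15*e1 e2
(-2/3*e2) R2 = -88/45 + 7/5*e1 e2
Summing the partial products and collecting blades:
Answer: -73/18 - 23/15*e1 e2


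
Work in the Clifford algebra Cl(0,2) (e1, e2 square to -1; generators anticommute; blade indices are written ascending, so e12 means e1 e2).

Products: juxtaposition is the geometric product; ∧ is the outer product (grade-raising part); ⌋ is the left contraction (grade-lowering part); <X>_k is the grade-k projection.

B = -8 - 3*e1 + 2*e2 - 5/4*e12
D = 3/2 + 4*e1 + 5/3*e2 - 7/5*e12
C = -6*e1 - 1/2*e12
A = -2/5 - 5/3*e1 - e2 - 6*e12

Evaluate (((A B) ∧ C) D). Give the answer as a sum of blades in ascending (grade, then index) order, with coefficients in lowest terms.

step 1: -73/10 + 1667/60*e1 + 1387/60*e2 + 253/6*e12
step 2: 219/5*e1 + 2847/20*e12
step 3: 2409/100 - 3431/20*e1 + 15768/25*e2 + 11461/40*e12
Answer: 2409/100 - 3431/20*e1 + 15768/25*e2 + 11461/40*e12


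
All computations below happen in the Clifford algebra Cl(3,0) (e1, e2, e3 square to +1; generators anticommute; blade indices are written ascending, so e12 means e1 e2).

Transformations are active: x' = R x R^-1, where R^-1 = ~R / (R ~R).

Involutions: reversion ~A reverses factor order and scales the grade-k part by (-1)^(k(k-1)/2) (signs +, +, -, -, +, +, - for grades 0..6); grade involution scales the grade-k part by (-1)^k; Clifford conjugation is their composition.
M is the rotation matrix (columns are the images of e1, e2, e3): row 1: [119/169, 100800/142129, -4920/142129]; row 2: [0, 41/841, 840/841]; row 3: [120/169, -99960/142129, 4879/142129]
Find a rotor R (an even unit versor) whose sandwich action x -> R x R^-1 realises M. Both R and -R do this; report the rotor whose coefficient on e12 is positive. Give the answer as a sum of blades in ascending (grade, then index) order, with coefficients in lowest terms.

Method: write R = a + b12*e12 + b13*e13 + b23*e23 with a^2 + b12^2 + b13^2 + b23^2 = 1 (so R^-1 = ~R). Expanding the columns R e_j ~R gives tr M = 4a^2 - 1 and, from the antisymmetric part, M21 - M12 = -4a*b12, M13 - M31 = 4a*b13, M32 - M23 = -4a*b23.
Here tr M = 111887/142129, so a^2 = (1 + tr M)/4 = 63504/142129 and a = ±252/377. Taking a = 252/377: M21 - M12 = -100800/142129, M13 - M31 = -105840/142129, M32 - M23 = -241920/142129, giving b12 = 100/377, b13 = -105/377, b23 = 240/377, i.e. R = 252/377 + 100/377*e12 - 105/377*e13 + 240/377*e23.
Its e12 coefficient is already positive.
Answer: 252/377 + 100/377*e12 - 105/377*e13 + 240/377*e23. Why the constraint matters: R and -R act identically through the sandwich — M has trace 111887/142129 either way — so only the sign condition on e12 picks one of the two preimages.


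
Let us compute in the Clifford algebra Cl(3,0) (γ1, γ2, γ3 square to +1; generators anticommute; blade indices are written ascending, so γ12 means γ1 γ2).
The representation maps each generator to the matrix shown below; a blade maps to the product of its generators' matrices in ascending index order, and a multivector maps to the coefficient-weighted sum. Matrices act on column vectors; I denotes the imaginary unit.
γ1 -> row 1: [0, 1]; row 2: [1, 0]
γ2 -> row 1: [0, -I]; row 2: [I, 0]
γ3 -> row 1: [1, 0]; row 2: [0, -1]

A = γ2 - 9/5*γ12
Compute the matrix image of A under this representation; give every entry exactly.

Bivector images (products of the table entries): rho(γ12) = rho(γ1)rho(γ2) = row 1: [I, 0]; row 2: [0, -I].
M = (1)*rho(γ2) + (-9/5)*rho(γ12), summed entrywise:
Answer: row 1: [-9*I/5, -I]; row 2: [I, 9*I/5]


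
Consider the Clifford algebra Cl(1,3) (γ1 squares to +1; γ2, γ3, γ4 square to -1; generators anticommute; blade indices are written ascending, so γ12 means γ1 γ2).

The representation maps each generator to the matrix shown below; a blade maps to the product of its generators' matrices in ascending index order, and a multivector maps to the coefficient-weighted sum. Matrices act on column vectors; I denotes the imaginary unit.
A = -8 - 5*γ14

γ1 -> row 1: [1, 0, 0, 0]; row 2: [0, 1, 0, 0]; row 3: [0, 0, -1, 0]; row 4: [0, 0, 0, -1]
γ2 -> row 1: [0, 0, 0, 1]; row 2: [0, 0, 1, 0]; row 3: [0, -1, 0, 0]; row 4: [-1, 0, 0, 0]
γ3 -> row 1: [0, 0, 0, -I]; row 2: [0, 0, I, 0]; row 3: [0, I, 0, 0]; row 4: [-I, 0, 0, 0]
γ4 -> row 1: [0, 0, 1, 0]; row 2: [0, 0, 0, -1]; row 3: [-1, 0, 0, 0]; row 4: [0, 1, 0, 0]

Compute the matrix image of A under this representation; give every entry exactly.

Bivector images (products of the table entries): rho(γ14) = rho(γ1)rho(γ4) = row 1: [0, 0, 1, 0]; row 2: [0, 0, 0, -1]; row 3: [1, 0, 0, 0]; row 4: [0, -1, 0, 0].
M = (-8)*1 + (-5)*rho(γ14), summed entrywise (1 is the identity matrix):
Answer: row 1: [-8, 0, -5, 0]; row 2: [0, -8, 0, 5]; row 3: [-5, 0, -8, 0]; row 4: [0, 5, 0, -8]


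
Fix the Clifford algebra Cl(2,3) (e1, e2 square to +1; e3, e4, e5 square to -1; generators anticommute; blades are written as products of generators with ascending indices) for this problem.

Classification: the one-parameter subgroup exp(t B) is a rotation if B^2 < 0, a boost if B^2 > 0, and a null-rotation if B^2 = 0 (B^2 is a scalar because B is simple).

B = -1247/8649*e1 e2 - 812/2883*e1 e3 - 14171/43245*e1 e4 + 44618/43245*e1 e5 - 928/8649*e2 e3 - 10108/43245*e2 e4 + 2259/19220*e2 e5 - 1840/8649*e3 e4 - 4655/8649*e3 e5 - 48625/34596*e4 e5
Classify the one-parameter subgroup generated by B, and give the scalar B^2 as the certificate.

B^2 term by term: the squares give (-1247/8649)^2*(e1 e2)^2 + (-812/2883)^2*(e1 e3)^2 + (-14171/43245)^2*(e1 e4)^2 + (44618/43245)^2*(e1 e5)^2 + (-928/8649)^2*(e2 e3)^2 + (-10108/43245)^2*(e2 e4)^2 + (2259/19220)^2*(e2 e5)^2 + (-1840/8649)^2*(e3 e4)^2 + (-4655/8649)^2*(e3 e5)^2 + (-48625/34596)^2*(e4 e5)^2 = 1555009/74805201*(-1) + 659344/8311689*(+1) + 200817241/1870130025*(+1) + 1990765924/1870130025*(+1) + 861184/74805201*(+1) + 102171664/1870130025*(+1) + 5103081/369408400*(+1) + 3385600/74805201*(-1) + 21669025/74805201*(-1) + 2364390625/1196883216*(-1) = -1 (each basis 2-blade squares to minus the product of its generators' squares); cross terms between blades sharing an index anticommute and cancel; the commuting (index-disjoint) pairs give grade-4 terms 2*c*c'*(blade product), which cancel blade by blade — e1 e2 e3 e4: 4588960/74805201 - 16415392/124675335 + 26301376/374026005 = 0; e1 e2 e3 e5: 11609570/74805201 + 305718/4617605 - 82811008/374026005 = 0; e1 e2 e4 e5: 60635375/149610402 + 3556921/46176050 - 901997488/1870130025 = 0; e1 e3 e4 e5: 19741750/24935067 - 26386402/74805201 - 32838848/74805201 = 0; e2 e3 e4 e5: 22562000/74805201 - 18821096/74805201 - 46184/923521 = 0 — confirming B is simple. So B^2 = -1.
Answer: rotation, certificate B^2 = -1. Note: conjugating B changes its blade decomposition but never the scalar B^2 = -1, whose sign settles the classification.


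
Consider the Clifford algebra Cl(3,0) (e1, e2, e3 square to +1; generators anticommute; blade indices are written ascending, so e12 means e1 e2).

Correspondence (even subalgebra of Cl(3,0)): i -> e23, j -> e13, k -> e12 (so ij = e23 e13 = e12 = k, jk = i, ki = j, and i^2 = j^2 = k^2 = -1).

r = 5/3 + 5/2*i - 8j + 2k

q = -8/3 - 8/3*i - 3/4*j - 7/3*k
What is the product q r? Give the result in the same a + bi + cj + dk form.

In blades: q = -8/3 - 7/3*e12 - 3/4*e13 - 8/3*e23, r = 5/3 + 2*e12 - 8*e13 + 5/2*e23.
Distribute q over r term by term (generator squares from the signature, products reordered to ascending indices): (-8/3)*r = -40/9 - 16/3*e12 + 64/3*e13 - 20/3*e23; (-7/3*e12)*r = 14/3 - 35/9*e12 - 35/6*e13 - 56/3*e23; (-3/4*e13)*r = -6 + 15/8*e12 - 5/4*e13 - 3/2*e23; (-8/3*e23)*r = 20/3 + 64/3*e12 + 16/3*e13 - 40/9*e23.
Sum: 8/9 + 1007/72*e12 + 235/12*e13 - 563/18*e23; translating back through the correspondence:
Answer: 8/9 - 563/18*i + 235/12*j + 1007/72*k


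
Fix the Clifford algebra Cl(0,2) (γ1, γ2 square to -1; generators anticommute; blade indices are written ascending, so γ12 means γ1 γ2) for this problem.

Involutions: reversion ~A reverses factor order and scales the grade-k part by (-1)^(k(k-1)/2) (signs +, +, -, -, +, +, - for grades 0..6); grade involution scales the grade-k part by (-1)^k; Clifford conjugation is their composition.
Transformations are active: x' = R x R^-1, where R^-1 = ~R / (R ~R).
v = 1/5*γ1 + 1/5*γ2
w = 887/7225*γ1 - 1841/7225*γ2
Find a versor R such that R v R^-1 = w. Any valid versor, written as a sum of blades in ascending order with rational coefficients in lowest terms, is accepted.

The midline construction: v and w both square to -2/25, so reflecting in their sum 2332/7225*γ1 - 396/7225*γ2 exchanges them.
Answer: 2332/7225*γ1 - 396/7225*γ2


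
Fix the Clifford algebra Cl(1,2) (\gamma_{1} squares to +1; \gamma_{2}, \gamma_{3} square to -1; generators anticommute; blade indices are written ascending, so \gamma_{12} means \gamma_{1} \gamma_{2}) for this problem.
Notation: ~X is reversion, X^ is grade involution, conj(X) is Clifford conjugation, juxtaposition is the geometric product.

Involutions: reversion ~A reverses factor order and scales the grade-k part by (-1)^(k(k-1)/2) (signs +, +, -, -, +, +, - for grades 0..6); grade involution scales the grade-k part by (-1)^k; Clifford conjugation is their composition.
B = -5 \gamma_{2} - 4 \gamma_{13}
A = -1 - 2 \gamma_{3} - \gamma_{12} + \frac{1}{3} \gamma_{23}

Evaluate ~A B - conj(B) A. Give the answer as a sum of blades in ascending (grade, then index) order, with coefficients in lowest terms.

first term: 13 \gamma_{1} + 5 \gamma_{2} + \frac{5}{3} \gamma_{3} - \frac{4}{3} \gamma_{12} + 4 \gamma_{13} - 6 \gamma_{23}
second term: 3 \gamma_{1} - 5 \gamma_{2} - \frac{5}{3} \gamma_{3} + \frac{4}{3} \gamma_{12} - 4 \gamma_{13} - 14 \gamma_{23}
Answer: 10 \gamma_{1} + 10 \gamma_{2} + \frac{10}{3} \gamma_{3} - \frac{8}{3} \gamma_{12} + 8 \gamma_{13} + 8 \gamma_{23}


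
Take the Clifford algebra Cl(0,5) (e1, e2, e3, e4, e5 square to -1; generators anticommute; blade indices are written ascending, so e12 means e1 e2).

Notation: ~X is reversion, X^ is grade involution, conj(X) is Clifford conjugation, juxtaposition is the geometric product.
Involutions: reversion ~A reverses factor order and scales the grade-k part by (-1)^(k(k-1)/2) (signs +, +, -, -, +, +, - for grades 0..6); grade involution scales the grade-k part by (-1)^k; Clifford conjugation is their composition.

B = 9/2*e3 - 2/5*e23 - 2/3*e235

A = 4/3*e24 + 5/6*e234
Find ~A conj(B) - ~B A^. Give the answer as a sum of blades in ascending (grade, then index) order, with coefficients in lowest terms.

first term: 1/3*e4 + 15/4*e24 + 8/15*e34 - 5/9*e45 - 6*e234 - 8/9*e345
second term: 1/3*e4 - 15/4*e24 + 8/15*e34 - 5/9*e45 - 6*e234 + 8/9*e345
Answer: 15/2*e24 - 16/9*e345


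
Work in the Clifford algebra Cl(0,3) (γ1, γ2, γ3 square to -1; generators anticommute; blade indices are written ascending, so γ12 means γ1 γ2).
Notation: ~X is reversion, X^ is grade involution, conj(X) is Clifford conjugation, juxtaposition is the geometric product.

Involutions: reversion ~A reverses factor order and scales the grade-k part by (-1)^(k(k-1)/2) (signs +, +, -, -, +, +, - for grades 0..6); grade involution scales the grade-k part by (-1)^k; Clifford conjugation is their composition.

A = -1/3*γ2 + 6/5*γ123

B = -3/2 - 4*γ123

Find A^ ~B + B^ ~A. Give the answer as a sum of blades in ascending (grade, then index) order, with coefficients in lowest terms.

first term: -24/5 - 1/2*γ2 + 4/3*γ13 + 9/5*γ123
second term: -24/5 + 1/2*γ2 - 4/3*γ13 + 9/5*γ123
Answer: -48/5 + 18/5*γ123


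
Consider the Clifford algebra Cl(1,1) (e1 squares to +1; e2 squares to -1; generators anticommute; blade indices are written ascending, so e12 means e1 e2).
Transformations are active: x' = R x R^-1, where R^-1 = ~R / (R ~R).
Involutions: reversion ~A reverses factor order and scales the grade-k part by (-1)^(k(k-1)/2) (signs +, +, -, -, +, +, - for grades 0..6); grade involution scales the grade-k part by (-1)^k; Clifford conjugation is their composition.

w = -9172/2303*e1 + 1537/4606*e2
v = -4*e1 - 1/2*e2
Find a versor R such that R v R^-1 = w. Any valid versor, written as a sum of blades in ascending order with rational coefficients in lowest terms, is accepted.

Construction: equal norms (both 63/4) license R = v + w = -18384/2303*e1 - 383/2303*e2 — nothing changes along that direction, while (v - w)/2 changes sign, so v maps onto w.
Answer: -18384/2303*e1 - 383/2303*e2


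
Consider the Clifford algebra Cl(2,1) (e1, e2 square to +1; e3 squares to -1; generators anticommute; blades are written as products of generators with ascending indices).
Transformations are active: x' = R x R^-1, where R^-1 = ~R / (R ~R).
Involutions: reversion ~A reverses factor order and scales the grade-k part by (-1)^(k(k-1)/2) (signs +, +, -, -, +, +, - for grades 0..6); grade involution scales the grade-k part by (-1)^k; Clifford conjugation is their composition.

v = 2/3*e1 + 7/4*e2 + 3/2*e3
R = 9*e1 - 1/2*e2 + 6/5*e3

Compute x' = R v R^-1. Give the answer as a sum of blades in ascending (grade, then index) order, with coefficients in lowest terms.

~R = 9*e1 - 1/2*e2 + 6/5*e3, and R ~R = 7981/100, so R^-1 = ~R / (7981/100).
R v = 133/40 + 193/12*e1 e2 + 127/10*e1 e3 - 57/20*e2 e3
Answer: 1993/23943*e1 - 57197/31924*e2 - 22347/15962*e3


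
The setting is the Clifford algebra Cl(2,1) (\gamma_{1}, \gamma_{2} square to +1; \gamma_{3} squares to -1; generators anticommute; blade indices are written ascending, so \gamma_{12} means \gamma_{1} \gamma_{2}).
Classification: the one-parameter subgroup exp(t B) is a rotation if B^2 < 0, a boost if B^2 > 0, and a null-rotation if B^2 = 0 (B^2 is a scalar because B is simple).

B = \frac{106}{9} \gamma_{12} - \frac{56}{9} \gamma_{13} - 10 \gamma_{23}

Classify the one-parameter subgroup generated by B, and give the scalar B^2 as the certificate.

B^2 term by term: the squares give (\frac{106}{9})^2*(\gamma_{12})^2 + (-\frac{56}{9})^2*(\gamma_{13})^2 + (-10)^2*(\gamma_{23})^2 = \frac{11236}{81}*(-1) + \frac{3136}{81}*(+1) + 100*(+1) = 0 (each basis 2-blade squares to minus the product of its generators' squares); cross terms between blades sharing an index anticommute and cancel. So B^2 = 0.
Answer: null-rotation, certificate B^2 = 0. The scalar 0 is the complete invariant here: its sign names the subgroup type.


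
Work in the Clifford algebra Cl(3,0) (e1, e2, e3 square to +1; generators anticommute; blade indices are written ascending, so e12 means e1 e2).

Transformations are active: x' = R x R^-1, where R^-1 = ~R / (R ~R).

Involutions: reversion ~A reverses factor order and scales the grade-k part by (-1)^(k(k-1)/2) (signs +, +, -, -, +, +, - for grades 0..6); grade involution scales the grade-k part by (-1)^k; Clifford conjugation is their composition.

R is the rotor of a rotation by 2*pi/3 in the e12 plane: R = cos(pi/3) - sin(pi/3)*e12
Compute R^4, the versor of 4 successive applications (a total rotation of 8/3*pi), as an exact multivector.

Because a rotor carries half the rotation angle, composing 4 copies of this e12-plane rotor multiplies the phase: 4*(pi/3) = 4*pi/3, hence R^4 = cos(4*pi/3) - sin(4*pi/3)*e12.
cos(4*pi/3) = -1/2 and sin(4*pi/3) = -sqrt(3)/2, so R^4 = -1/2 + sqrt(3)/2*e12. The net rotation is 2/3*pi (after discarding 1 full turn, each of which contributes a factor -1 to the rotor); the rotor keeps the half-angle phase exactly.
Answer: -1/2 + sqrt(3)/2*e12


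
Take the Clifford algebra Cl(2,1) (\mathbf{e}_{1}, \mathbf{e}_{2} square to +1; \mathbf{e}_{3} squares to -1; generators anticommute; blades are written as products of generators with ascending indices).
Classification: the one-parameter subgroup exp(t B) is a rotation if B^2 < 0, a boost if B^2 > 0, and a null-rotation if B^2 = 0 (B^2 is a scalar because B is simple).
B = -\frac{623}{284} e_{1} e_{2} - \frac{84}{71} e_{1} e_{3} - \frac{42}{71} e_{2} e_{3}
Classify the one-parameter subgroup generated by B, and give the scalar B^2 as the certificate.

B^2 term by term: the squares give (-\frac{623}{284})^2*(e_{1} e_{2})^2 + (-\frac{84}{71})^2*(e_{1} e_{3})^2 + (-\frac{42}{71})^2*(e_{2} e_{3})^2 = \frac{388129}{80656}*(-1) + \frac{7056}{5041}*(+1) + \frac{1764}{5041}*(+1) = -\frac{49}{16} (each basis 2-blade squares to minus the product of its generators' squares); cross terms between blades sharing an index anticommute and cancel. So B^2 = -\frac{49}{16}.
Answer: rotation, certificate B^2 = -\frac{49}{16}. The scalar -\frac{49}{16} is the complete invariant here: its sign names the subgroup type.
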